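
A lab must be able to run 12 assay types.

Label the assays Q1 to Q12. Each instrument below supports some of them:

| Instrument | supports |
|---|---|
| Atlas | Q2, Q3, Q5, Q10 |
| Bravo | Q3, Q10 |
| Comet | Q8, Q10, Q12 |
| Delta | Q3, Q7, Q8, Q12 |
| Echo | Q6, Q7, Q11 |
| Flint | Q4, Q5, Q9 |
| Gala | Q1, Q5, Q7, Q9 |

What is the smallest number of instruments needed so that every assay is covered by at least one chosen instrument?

5

Take {Atlas, Delta, Echo, Flint, Gala}. Their union is {Q1, Q2, Q3, Q4, Q5, Q6, Q7, Q8, Q9, Q10, Q11, Q12}, which is all 12 assays.
No 4 of the 7 instruments cover everything (all 35 combinations miss at least one assay), so 5 is optimal.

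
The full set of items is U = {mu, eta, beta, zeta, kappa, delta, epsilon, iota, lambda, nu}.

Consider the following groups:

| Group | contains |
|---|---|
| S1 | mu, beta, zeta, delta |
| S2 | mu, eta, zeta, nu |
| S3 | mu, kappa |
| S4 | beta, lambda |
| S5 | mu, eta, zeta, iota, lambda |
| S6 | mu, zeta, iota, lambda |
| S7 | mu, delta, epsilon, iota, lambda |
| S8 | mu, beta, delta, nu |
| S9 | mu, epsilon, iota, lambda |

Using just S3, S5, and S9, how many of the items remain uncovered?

Union of S3, S5, S9 = {mu, eta, zeta, kappa, epsilon, iota, lambda}.
Not covered: beta, delta, nu — 3 items.

3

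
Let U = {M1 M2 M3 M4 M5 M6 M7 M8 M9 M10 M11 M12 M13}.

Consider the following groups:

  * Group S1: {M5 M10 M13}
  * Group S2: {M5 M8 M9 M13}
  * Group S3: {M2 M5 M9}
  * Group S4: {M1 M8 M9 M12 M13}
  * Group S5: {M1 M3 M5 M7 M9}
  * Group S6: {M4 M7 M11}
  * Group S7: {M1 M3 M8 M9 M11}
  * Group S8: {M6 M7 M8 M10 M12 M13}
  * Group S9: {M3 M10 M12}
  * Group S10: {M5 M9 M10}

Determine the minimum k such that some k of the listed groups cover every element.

4

Take {S3, S6, S7, S8}. Their union is {M1, M2, M3, M4, M5, M6, M7, M8, M9, M10, M11, M12, M13}, which is all 13 elements.
No 3 of the 10 groups cover everything (all 120 combinations miss at least one element), so 4 is optimal.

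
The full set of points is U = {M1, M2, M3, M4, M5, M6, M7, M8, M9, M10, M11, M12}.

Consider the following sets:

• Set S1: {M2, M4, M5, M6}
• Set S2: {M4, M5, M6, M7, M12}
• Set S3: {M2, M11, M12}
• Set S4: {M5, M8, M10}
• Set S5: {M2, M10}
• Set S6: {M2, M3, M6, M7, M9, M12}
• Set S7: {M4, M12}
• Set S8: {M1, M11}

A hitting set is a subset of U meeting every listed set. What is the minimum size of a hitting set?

4

Take H = {M2, M4, M5, M11}. Each listed set contains at least one of these, so H is a hitting set of size 4.
No choice of 3 points meets every set, so 4 is the minimum.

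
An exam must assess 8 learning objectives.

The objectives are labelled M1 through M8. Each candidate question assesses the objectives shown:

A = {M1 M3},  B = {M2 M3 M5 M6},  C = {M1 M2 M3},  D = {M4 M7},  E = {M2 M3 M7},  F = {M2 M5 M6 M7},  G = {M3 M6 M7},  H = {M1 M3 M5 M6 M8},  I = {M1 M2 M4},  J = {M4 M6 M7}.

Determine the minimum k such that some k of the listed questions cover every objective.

Take {B, H, J}. Their union is {M1, M2, M3, M4, M5, M6, M7, M8}, which is all 8 objectives.
Only H contains M8, so H is forced; the remaining 3 objectives need at least 2 more questions (each remaining question adds at most 2) — so at least 3 questions are needed, and 3 is optimal.

3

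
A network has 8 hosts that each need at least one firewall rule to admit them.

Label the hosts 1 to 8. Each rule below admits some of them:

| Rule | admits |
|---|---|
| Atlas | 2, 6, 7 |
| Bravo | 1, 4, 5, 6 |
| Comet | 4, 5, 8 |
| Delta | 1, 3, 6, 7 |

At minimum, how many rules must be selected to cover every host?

3

Take {Atlas, Comet, Delta}. Their union is {1, 2, 3, 4, 5, 6, 7, 8}, which is all 8 hosts.
Only Atlas contains 2, so Atlas is forced; the remaining 5 hosts need at least 2 more rules (each remaining rule adds at most 3) — so at least 3 rules are needed, and 3 is optimal.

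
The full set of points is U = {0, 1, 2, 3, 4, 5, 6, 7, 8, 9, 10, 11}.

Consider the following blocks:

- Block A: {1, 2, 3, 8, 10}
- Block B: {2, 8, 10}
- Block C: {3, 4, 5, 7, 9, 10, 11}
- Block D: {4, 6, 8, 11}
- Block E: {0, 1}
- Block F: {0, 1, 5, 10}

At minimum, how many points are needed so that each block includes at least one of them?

3

The 3 points {0, 8, 10} hit every block.
No choice of 2 points meets every block, so 3 is the minimum.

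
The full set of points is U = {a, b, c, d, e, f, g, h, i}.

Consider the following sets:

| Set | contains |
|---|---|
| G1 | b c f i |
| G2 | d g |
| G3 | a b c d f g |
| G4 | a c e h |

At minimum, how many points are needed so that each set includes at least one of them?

2

T = {c, g} meets every set (each contains at least one member of T), and |T| = 2.
The sets G1, G2 are pairwise disjoint, so any hitting set needs a separate point for each — at least 2. Hence 2 is optimal.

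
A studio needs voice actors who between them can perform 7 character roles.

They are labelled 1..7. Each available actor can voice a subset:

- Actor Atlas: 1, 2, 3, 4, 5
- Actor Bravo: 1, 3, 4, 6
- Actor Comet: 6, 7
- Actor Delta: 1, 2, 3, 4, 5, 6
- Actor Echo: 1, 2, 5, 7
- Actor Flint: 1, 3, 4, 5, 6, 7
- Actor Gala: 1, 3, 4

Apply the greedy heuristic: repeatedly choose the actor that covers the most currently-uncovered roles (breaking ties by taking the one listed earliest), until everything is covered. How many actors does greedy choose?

2

Greedy: pick Delta (covers 6 new) → pick Comet (covers 1 new). Total picks: 2.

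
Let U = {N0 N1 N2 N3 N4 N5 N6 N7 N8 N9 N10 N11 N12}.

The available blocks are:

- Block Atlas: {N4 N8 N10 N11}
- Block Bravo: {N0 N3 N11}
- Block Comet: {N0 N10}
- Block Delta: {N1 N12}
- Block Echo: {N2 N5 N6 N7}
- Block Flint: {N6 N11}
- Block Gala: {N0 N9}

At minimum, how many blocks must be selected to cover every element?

5

Take {Atlas, Bravo, Delta, Echo, Gala}. Their union is {N0, N1, N2, N3, N4, N5, N6, N7, N8, N9, N10, N11, N12}, which is all 13 elements.
No 4 of the 7 blocks cover everything (all 35 combinations miss at least one element), so 5 is optimal.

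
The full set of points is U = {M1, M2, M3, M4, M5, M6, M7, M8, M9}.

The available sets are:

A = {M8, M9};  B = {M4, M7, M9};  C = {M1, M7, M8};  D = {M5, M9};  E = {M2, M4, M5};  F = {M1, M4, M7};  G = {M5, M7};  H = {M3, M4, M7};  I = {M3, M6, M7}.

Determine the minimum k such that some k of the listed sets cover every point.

A and C and E and I together: A ∪ C ∪ E ∪ I = {M1, M2, M3, M4, M5, M6, M7, M8, M9} — every point is covered.
No 3 of the 9 sets cover everything (all 84 combinations miss at least one point), so 4 is optimal.

4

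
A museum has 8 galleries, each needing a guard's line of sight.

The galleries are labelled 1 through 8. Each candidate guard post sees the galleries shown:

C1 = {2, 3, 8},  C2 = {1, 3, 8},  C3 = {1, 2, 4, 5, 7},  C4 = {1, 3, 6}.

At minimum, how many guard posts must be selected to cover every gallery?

C2 and C3 and C4 together: C2 ∪ C3 ∪ C4 = {1, 2, 3, 4, 5, 6, 7, 8} — every gallery is covered.
Only C3 contains 4, so C3 is forced; the remaining 3 galleries need at least 2 more guard posts (each remaining guard post adds at most 2) — so at least 3 guard posts are needed, and 3 is optimal.

3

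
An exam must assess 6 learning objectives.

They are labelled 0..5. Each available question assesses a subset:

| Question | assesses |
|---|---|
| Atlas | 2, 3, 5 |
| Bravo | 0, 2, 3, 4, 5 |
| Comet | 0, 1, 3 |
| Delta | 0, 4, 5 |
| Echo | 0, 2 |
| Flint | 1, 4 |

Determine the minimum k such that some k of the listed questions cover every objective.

2

Take {Bravo, Flint}. Their union is {0, 1, 2, 3, 4, 5}, which is all 6 objectives.
No single question has all 6 objectives (the largest, Bravo, has 5), so 2 is optimal.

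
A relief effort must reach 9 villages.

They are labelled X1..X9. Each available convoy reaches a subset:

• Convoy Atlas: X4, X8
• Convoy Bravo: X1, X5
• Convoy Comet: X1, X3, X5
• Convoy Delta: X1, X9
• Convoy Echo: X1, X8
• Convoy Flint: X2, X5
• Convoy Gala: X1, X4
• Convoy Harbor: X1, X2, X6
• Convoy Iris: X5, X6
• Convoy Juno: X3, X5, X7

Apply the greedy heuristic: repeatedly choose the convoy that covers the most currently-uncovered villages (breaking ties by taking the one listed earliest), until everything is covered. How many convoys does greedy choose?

5

Greedy: pick Comet (covers 3 new) → pick Atlas (covers 2 new) → pick Harbor (covers 2 new) → pick Delta (covers 1 new) → pick Juno (covers 1 new). Total picks: 5.
(The true minimum cover uses only 4 convoys, so greedy is not optimal here.)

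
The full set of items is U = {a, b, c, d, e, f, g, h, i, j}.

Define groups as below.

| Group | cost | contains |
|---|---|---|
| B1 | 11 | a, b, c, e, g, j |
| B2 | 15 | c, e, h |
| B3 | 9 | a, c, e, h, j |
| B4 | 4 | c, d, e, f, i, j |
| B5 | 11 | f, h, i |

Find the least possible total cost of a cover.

24

B1, B3, B4 together cover every item (B1 ∪ B3 ∪ B4 = {a, b, c, d, e, f, g, h, i, j}); total cost 11 + 9 + 4 = 24.
No covering selection has total cost below 24.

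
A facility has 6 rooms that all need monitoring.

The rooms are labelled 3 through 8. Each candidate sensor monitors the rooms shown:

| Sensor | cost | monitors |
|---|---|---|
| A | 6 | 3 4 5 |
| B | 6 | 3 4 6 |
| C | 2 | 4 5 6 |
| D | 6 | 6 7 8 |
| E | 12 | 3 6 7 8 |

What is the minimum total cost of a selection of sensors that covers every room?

A, D together cover every room (A ∪ D = {3, 4, 5, 6, 7, 8}); total cost 6 + 6 = 12.
The greedy pick C, D, A costs 14; no covering selection beats 12.

12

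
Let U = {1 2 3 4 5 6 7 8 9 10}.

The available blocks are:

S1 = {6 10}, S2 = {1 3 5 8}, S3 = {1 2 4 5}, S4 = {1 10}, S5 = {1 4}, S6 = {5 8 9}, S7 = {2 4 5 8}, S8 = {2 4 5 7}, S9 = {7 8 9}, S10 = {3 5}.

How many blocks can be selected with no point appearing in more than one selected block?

4

S1, S5, S9, S10 are pairwise disjoint (S1={6,10}; S5={1,4}; S9={7,8,9}; S10={3,5}).
Every remaining block overlaps one of these, and no 5 of the listed blocks are pairwise disjoint, so 4 is the maximum.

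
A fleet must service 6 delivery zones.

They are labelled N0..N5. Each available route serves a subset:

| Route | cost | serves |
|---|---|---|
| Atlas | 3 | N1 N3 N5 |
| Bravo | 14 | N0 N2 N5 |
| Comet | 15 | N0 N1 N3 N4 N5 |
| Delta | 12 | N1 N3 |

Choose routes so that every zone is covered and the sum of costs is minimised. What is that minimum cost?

Bravo, Comet together cover every zone (Bravo ∪ Comet = {N0, N1, N2, N3, N4, N5}); total cost 14 + 15 = 29.
The greedy pick Atlas, Bravo, Comet costs 32; no covering selection beats 29.

29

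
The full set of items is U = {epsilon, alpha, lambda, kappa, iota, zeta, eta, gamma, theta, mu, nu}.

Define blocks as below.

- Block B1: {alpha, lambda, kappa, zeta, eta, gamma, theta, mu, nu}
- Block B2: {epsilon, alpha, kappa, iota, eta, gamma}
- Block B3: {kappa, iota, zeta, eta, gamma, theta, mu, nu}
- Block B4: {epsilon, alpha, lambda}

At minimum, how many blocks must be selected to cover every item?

Take {B1, B2}. Their union is {epsilon, alpha, lambda, kappa, iota, zeta, eta, gamma, theta, mu, nu}, which is all 11 items.
No single block has all 11 items (the largest, B1, has 9), so 2 is optimal.

2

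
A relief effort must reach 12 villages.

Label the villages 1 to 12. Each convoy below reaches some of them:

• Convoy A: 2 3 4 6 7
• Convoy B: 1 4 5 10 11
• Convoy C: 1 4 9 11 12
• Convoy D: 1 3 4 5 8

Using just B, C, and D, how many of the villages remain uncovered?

Union of B, C, D = {1, 3, 4, 5, 8, 9, 10, 11, 12}.
Not covered: 2, 6, 7 — 3 villages.

3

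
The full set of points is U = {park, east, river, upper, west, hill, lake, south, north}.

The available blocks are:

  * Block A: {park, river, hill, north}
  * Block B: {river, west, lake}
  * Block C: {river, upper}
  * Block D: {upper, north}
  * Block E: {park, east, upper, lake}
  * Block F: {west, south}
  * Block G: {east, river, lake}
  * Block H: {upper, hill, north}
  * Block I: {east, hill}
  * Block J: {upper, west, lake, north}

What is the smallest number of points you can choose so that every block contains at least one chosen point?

4

T = {east, river, west, north} meets every block (each contains at least one member of T), and |T| = 4.
No choice of 3 points meets every block, so 4 is the minimum.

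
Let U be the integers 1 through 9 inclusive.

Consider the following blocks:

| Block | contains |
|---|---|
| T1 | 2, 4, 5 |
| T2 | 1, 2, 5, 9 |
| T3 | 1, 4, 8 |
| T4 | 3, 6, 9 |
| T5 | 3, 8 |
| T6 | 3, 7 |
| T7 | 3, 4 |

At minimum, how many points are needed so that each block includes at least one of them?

3

Take H = {3, 5, 8}. Each listed block contains at least one of these, so H is a hitting set of size 3.
No choice of 2 points meets every block, so 3 is the minimum.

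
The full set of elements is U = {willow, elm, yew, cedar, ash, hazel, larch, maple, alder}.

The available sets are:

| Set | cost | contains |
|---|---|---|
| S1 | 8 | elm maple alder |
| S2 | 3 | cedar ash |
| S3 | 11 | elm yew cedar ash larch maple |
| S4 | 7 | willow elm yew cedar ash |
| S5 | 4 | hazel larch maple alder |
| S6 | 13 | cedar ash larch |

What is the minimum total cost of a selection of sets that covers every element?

S4, S5 together cover every element (S4 ∪ S5 = {willow, elm, yew, cedar, ash, hazel, larch, maple, alder}); total cost 7 + 4 = 11.
No covering selection has total cost below 11.

11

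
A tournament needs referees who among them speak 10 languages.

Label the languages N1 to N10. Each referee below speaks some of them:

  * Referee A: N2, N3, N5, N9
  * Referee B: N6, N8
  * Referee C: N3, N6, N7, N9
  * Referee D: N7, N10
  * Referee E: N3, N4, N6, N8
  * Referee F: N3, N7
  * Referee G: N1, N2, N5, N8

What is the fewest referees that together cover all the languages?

4

A and D and E and G together: A ∪ D ∪ E ∪ G = {N1, N2, N3, N4, N5, N6, N7, N8, N9, N10} — every language is covered.
No 3 of the 7 referees cover everything (all 35 combinations miss at least one language), so 4 is optimal.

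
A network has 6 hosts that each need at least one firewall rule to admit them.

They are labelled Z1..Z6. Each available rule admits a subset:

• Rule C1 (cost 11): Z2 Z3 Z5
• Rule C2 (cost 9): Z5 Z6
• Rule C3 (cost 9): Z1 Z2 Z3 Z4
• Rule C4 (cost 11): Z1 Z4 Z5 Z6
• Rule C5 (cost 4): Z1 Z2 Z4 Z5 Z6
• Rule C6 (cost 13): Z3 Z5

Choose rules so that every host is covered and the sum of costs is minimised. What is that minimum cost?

13

C3, C5 together cover every host (C3 ∪ C5 = {Z1, Z2, Z3, Z4, Z5, Z6}); total cost 9 + 4 = 13.
No covering selection has total cost below 13.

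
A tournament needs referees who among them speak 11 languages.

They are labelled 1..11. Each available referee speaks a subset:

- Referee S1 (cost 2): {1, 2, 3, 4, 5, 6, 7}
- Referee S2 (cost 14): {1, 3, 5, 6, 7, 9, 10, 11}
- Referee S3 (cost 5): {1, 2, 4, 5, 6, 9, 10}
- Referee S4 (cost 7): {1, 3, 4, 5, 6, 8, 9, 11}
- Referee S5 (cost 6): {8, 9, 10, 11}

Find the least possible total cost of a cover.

S1, S5 together cover every language (S1 ∪ S5 = {1, 2, 3, 4, 5, 6, 7, 8, 9, 10, 11}); total cost 2 + 6 = 8.
No covering selection has total cost below 8.

8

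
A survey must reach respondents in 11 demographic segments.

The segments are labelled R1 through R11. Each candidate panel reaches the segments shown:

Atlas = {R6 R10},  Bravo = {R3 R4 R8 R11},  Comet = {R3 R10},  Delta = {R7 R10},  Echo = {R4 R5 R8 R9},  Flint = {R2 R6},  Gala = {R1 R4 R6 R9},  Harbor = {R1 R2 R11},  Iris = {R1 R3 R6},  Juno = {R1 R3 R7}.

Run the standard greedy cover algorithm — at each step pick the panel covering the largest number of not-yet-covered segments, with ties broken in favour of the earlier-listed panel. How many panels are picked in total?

Greedy: pick Bravo (covers 4 new) → pick Gala (covers 3 new) → pick Delta (covers 2 new) → pick Echo (covers 1 new) → pick Flint (covers 1 new). Total picks: 5.
(The true minimum cover uses only 4 panels, so greedy is not optimal here.)

5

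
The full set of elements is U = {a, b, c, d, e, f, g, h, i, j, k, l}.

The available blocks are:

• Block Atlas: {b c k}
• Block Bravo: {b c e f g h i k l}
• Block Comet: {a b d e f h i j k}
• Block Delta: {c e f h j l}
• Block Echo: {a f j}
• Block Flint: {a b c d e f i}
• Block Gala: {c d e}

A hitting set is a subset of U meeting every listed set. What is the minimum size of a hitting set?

2

The 2 elements {c, f} hit every block.
The blocks Echo, Gala are pairwise disjoint, so any hitting set needs a separate element for each — at least 2. Hence 2 is optimal.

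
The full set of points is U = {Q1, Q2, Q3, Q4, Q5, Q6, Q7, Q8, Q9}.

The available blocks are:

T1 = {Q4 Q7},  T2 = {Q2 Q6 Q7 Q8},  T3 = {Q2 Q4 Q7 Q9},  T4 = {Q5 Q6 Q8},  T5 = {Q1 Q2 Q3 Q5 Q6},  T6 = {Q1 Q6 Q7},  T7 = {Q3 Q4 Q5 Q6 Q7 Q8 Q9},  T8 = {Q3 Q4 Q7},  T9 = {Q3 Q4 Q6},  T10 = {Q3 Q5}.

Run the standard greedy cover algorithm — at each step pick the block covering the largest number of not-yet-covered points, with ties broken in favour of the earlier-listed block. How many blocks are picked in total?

2

Greedy: pick T7 (covers 7 new) → pick T5 (covers 2 new). Total picks: 2.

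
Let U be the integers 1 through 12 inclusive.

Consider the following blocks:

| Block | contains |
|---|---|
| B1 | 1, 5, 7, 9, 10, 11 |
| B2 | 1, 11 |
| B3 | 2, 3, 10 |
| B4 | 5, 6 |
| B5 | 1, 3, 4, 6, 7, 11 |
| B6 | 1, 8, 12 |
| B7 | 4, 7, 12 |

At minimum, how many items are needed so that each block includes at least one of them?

H = {2, 6, 11, 12} meets every block (each contains at least one member of H), and |H| = 4.
The blocks B2, B3, B4, B7 are pairwise disjoint, so any hitting set needs a separate item for each — at least 4. Hence 4 is optimal.

4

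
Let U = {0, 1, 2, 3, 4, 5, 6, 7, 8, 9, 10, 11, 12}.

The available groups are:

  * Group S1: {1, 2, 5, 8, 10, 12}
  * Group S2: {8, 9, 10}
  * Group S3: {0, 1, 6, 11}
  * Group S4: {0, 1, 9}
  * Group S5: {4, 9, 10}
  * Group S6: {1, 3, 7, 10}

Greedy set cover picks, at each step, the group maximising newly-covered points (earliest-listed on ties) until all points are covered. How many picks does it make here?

4

Greedy: pick S1 (covers 6 new) → pick S3 (covers 3 new) → pick S5 (covers 2 new) → pick S6 (covers 2 new). Total picks: 4.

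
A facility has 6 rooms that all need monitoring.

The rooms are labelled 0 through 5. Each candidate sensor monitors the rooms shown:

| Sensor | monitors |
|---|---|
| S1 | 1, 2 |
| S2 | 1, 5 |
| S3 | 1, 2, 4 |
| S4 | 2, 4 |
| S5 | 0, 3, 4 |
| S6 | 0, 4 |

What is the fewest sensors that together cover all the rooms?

3

S1 and S2 and S5 together: S1 ∪ S2 ∪ S5 = {0, 1, 2, 3, 4, 5} — every room is covered.
Only S5 contains 3, so S5 is forced; the remaining 3 rooms need at least 2 more sensors (each remaining sensor adds at most 2) — so at least 3 sensors are needed, and 3 is optimal.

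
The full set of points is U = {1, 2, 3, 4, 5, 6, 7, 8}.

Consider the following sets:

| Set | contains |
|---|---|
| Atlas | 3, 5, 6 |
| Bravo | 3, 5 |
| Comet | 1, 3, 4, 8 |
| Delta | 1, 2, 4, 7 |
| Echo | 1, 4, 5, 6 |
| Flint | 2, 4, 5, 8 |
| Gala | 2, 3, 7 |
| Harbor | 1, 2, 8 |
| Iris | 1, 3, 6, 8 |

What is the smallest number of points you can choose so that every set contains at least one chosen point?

3

H = {1, 2, 3} meets every set (each contains at least one member of H), and |H| = 3.
No choice of 2 points meets every set, so 3 is the minimum.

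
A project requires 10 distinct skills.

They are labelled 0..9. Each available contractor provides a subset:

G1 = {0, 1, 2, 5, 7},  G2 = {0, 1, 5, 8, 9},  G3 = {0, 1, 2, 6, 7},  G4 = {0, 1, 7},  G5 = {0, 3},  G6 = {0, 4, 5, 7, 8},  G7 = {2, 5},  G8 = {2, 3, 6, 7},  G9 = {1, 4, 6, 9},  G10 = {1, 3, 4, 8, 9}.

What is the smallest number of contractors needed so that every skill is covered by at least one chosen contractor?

G6 and G8 and G9 together: G6 ∪ G8 ∪ G9 = {0, 1, 2, 3, 4, 5, 6, 7, 8, 9} — every skill is covered.
No 2 of the 10 contractors cover everything (all 45 combinations miss at least one skill), so 3 is optimal.

3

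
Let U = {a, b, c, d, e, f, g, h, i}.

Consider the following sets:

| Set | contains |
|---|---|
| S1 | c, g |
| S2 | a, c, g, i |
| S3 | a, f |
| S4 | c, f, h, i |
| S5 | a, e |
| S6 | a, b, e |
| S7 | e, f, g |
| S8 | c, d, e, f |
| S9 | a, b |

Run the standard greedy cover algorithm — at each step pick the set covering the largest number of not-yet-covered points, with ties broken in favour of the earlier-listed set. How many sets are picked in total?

4

Greedy: pick S2 (covers 4 new) → pick S8 (covers 3 new) → pick S4 (covers 1 new) → pick S6 (covers 1 new). Total picks: 4.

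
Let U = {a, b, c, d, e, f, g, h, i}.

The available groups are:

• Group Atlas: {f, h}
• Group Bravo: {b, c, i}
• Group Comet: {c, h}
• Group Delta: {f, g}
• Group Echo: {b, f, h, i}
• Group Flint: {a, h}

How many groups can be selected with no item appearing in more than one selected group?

3

Bravo, Delta, Flint are pairwise disjoint (Bravo={b,c,i}; Delta={f,g}; Flint={a,h}).
Every remaining group overlaps one of these, and no 4 of the listed groups are pairwise disjoint, so 3 is the maximum.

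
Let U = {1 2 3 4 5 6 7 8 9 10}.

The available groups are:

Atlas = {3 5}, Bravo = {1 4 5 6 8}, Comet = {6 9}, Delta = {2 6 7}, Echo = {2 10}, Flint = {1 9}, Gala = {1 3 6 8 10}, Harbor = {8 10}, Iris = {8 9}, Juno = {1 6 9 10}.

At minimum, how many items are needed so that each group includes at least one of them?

4

H = {5, 6, 9, 10} meets every group (each contains at least one member of H), and |H| = 4.
The groups Atlas, Delta, Flint, Harbor are pairwise disjoint, so any hitting set needs a separate item for each — at least 4. Hence 4 is optimal.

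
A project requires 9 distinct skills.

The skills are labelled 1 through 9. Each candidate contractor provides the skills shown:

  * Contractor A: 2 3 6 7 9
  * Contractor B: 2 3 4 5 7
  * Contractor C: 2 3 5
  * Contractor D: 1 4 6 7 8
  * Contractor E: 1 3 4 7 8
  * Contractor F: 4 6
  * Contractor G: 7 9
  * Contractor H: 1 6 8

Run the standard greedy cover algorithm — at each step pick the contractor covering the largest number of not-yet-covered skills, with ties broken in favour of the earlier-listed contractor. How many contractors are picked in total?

Greedy: pick A (covers 5 new) → pick D (covers 3 new) → pick B (covers 1 new). Total picks: 3.

3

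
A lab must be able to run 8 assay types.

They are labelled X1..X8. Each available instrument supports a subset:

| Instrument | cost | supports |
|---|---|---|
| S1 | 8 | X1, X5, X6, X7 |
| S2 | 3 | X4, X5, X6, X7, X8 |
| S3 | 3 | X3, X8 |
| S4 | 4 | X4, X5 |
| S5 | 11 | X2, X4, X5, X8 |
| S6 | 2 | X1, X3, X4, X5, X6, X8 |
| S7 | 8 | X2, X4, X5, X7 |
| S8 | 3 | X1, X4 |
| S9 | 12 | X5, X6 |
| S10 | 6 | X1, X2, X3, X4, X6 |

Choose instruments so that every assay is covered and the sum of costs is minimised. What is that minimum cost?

S2, S10 together cover every assay (S2 ∪ S10 = {X1, X2, X3, X4, X5, X6, X7, X8}); total cost 3 + 6 = 9.
The greedy pick S6, S2, S10 costs 11; no covering selection beats 9.

9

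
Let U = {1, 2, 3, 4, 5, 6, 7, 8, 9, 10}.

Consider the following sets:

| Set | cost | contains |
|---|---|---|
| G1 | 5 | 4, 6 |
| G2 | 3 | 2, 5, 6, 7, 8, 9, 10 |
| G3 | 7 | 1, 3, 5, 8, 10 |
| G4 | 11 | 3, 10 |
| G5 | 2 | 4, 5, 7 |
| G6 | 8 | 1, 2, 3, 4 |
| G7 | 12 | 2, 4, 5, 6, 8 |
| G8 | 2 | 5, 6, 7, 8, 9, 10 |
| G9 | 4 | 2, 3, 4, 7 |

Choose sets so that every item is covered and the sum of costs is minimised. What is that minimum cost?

G6, G8 together cover every item (G6 ∪ G8 = {1, 2, 3, 4, 5, 6, 7, 8, 9, 10}); total cost 8 + 2 = 10.
The greedy pick G8, G9, G3 costs 13; no covering selection beats 10.

10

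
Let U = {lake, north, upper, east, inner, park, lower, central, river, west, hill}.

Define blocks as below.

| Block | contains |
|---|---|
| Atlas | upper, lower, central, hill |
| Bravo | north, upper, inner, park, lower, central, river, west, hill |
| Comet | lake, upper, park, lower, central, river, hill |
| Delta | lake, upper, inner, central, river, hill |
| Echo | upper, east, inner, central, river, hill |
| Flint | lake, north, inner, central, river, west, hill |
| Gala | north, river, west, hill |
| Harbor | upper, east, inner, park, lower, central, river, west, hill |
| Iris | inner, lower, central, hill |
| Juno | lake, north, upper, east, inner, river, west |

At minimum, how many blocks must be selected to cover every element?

Flint and Harbor together: Flint ∪ Harbor = {lake, north, upper, east, inner, park, lower, central, river, west, hill} — every element is covered.
No single block has all 11 elements (the largest, Bravo, has 9), so 2 is optimal.

2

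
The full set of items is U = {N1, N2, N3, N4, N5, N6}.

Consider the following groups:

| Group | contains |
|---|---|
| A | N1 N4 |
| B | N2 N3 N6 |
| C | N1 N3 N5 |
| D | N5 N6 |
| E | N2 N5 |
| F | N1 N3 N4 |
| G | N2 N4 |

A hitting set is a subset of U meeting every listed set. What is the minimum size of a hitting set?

3

H = {N1, N2, N5} meets every group (each contains at least one member of H), and |H| = 3.
No choice of 2 items meets every group, so 3 is the minimum.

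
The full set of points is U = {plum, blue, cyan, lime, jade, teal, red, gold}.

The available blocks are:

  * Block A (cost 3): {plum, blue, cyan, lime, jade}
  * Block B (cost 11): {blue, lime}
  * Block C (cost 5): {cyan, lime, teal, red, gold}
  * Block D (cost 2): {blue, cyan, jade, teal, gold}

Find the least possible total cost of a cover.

A, C together cover every point (A ∪ C = {plum, blue, cyan, lime, jade, teal, red, gold}); total cost 3 + 5 = 8.
The greedy pick D, A, C costs 10; no covering selection beats 8.

8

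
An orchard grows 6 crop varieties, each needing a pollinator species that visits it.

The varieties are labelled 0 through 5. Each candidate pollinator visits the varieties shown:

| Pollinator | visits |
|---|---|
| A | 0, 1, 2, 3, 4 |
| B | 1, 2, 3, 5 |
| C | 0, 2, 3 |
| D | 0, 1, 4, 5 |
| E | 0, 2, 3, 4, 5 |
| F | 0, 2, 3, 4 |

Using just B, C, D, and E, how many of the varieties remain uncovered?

0

Union of B, C, D, E = {0, 1, 2, 3, 4, 5} — that's every variety, so 0 are uncovered.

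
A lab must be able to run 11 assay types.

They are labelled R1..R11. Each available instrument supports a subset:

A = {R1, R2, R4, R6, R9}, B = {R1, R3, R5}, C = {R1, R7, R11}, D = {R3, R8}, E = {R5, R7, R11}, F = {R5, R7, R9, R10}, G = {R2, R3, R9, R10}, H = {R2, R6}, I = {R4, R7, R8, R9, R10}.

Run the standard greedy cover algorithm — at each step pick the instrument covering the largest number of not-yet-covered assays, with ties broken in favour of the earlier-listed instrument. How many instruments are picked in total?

4

Greedy: pick A (covers 5 new) → pick E (covers 3 new) → pick D (covers 2 new) → pick F (covers 1 new). Total picks: 4.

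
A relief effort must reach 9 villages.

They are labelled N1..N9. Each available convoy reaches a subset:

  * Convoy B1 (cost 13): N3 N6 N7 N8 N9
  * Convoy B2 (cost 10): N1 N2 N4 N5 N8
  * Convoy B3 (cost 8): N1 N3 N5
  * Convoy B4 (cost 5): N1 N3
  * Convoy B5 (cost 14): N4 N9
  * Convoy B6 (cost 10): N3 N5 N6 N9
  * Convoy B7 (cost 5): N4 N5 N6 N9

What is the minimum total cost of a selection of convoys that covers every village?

B1, B2 together cover every village (B1 ∪ B2 = {N1, N2, N3, N4, N5, N6, N7, N8, N9}); total cost 13 + 10 = 23.
The greedy pick B7, B4, B2, B1 costs 33; no covering selection beats 23.

23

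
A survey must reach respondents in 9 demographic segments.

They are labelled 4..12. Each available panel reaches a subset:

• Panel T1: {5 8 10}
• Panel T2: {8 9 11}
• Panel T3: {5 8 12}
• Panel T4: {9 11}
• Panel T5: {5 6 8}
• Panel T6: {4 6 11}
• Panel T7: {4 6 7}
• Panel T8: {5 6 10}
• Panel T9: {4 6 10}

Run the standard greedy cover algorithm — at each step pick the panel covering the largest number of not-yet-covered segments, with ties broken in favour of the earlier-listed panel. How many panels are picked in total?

5

Greedy: pick T1 (covers 3 new) → pick T6 (covers 3 new) → pick T2 (covers 1 new) → pick T3 (covers 1 new) → pick T7 (covers 1 new). Total picks: 5.
(The true minimum cover uses only 4 panels, so greedy is not optimal here.)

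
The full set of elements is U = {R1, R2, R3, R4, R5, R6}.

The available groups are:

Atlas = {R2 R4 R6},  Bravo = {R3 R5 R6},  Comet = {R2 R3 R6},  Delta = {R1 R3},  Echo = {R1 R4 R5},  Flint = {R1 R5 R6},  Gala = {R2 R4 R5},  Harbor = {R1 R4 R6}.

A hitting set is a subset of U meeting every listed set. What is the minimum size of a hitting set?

H = {R1, R2, R6} meets every group (each contains at least one member of H), and |H| = 3.
No choice of 2 elements meets every group, so 3 is the minimum.

3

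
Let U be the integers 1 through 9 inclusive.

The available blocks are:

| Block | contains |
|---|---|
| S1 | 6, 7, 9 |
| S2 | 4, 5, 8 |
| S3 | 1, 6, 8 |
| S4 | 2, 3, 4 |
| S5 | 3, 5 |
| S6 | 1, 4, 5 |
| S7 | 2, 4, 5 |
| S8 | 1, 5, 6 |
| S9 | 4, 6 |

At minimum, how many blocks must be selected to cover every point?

S1, S3, S4, and S8 cover everything between them: the union {1, 2, 3, 4, 5, 6, 7, 8, 9} is all of U.
No 3 of the 9 blocks cover everything (all 84 combinations miss at least one point), so 4 is optimal.

4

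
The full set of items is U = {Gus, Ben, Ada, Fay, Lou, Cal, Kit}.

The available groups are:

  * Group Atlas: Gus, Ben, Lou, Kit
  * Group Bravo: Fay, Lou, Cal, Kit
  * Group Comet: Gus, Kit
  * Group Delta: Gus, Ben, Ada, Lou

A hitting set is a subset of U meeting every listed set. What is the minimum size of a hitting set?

2

Take H = {Gus, Kit}. Each listed group contains at least one of these, so H is a hitting set of size 2.
No single item lies in every group, so at least 2 are needed and 2 is optimal.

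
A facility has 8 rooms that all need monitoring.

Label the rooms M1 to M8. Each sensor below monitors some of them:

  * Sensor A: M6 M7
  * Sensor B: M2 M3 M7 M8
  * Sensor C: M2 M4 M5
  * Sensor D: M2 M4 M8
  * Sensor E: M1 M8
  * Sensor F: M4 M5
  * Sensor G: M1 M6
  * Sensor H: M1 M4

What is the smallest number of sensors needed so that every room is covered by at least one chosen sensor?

3

B and F and G together: B ∪ F ∪ G = {M1, M2, M3, M4, M5, M6, M7, M8} — every room is covered.
Only B contains M3, so B is forced; the remaining 4 rooms need at least 2 more sensors (each remaining sensor adds at most 2) — so at least 3 sensors are needed, and 3 is optimal.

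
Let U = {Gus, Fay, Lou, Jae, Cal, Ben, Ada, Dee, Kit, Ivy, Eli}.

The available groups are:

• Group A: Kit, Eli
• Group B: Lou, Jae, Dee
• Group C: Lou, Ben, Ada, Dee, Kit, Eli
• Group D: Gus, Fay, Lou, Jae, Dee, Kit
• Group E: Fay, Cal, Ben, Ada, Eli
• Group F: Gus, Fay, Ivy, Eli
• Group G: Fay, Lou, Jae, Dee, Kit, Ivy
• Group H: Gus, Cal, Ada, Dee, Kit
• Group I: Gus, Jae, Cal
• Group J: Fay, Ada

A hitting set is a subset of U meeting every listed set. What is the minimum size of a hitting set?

3

Take T = {Jae, Ada, Eli}. Each listed group contains at least one of these, so T is a hitting set of size 3.
The groups A, B, J are pairwise disjoint, so any hitting set needs a separate point for each — at least 3. Hence 3 is optimal.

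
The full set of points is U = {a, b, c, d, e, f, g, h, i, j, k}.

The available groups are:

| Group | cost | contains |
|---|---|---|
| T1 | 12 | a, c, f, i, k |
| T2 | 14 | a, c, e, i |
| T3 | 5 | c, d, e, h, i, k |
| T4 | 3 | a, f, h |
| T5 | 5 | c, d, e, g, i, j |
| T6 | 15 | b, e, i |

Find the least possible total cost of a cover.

28

T3, T4, T5, T6 together cover every point (T3 ∪ T4 ∪ T5 ∪ T6 = {a, b, c, d, e, f, g, h, i, j, k}); total cost 5 + 3 + 5 + 15 = 28.
No covering selection has total cost below 28.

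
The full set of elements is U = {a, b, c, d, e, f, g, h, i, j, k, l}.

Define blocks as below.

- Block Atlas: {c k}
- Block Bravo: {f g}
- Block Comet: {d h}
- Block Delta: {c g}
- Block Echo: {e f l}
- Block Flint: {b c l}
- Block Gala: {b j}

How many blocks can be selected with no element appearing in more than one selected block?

Comet, Delta, Echo, Gala are pairwise disjoint (Comet={d,h}; Delta={c,g}; Echo={e,f,l}; Gala={b,j}).
Every remaining block overlaps one of these, and no 5 of the listed blocks are pairwise disjoint, so 4 is the maximum.

4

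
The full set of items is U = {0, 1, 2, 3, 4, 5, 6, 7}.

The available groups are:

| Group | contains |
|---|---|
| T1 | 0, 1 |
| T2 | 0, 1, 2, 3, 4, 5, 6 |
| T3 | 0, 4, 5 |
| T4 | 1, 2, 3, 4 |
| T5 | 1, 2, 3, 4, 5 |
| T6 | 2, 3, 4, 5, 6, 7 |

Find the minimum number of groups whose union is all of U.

2

Take {T1, T6}. Their union is {0, 1, 2, 3, 4, 5, 6, 7}, which is all 8 items.
No single group has all 8 items (the largest, T2, has 7), so 2 is optimal.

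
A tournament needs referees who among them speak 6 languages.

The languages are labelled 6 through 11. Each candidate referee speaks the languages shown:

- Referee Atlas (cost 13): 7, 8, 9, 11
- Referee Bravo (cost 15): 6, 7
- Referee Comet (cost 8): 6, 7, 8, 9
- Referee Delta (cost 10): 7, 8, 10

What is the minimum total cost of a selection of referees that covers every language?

Atlas, Comet, Delta together cover every language (Atlas ∪ Comet ∪ Delta = {6, 7, 8, 9, 10, 11}); total cost 13 + 8 + 10 = 31.
No covering selection has total cost below 31.

31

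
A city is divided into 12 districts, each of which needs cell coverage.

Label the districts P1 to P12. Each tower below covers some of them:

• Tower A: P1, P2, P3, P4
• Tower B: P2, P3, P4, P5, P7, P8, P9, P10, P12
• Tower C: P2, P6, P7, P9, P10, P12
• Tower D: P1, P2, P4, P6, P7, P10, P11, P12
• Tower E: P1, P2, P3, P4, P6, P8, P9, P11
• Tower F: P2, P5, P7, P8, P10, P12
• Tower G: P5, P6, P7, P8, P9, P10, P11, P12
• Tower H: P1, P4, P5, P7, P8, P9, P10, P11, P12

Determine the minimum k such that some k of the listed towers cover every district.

A and G together: A ∪ G = {P1, P2, P3, P4, P5, P6, P7, P8, P9, P10, P11, P12} — every district is covered.
No single tower has all 12 districts (the largest, B, has 9), so 2 is optimal.

2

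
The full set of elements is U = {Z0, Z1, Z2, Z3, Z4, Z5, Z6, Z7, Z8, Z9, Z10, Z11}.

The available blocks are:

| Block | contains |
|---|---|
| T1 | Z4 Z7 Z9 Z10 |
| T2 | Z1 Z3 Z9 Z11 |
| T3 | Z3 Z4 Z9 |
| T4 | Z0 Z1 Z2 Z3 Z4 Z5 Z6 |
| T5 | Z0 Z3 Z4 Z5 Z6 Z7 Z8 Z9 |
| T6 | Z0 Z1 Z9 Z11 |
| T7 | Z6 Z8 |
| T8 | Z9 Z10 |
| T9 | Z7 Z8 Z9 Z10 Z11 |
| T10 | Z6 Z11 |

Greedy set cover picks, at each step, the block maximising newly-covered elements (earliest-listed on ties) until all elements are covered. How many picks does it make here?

4

Greedy: pick T5 (covers 8 new) → pick T2 (covers 2 new) → pick T1 (covers 1 new) → pick T4 (covers 1 new). Total picks: 4.
(The true minimum cover uses only 2 blocks, so greedy is not optimal here.)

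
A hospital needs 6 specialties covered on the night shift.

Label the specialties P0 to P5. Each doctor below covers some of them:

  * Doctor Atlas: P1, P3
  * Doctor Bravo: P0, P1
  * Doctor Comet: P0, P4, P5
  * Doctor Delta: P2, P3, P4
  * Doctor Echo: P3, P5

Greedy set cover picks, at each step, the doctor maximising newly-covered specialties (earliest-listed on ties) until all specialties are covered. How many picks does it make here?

3

Greedy: pick Comet (covers 3 new) → pick Atlas (covers 2 new) → pick Delta (covers 1 new). Total picks: 3.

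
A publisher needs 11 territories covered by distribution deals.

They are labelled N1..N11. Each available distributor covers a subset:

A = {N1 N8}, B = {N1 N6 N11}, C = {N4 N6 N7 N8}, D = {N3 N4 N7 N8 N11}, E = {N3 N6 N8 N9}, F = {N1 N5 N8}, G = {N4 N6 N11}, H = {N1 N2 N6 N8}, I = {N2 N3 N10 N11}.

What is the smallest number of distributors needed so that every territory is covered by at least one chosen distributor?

4

Take {C, E, F, I}. Their union is {N1, N2, N3, N4, N5, N6, N7, N8, N9, N10, N11}, which is all 11 territories.
Only E contains N9, so E is forced; the remaining 7 territories need at least 3 more distributors (each remaining distributor adds at most 3) — so at least 4 distributors are needed, and 4 is optimal.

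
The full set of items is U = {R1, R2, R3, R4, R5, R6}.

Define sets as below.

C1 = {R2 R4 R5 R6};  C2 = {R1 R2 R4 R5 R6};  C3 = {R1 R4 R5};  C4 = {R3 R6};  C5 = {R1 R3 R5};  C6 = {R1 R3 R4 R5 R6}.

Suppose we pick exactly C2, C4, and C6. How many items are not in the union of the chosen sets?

Union of C2, C4, C6 = {R1, R2, R3, R4, R5, R6} — that's every item, so 0 are uncovered.

0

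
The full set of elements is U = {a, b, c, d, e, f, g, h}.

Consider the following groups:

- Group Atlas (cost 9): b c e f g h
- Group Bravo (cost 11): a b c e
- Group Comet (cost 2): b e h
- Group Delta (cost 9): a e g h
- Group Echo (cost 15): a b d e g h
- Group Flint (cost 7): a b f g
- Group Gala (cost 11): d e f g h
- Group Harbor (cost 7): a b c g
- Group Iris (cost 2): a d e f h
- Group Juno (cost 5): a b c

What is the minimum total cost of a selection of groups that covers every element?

9

Harbor, Iris together cover every element (Harbor ∪ Iris = {a, b, c, d, e, f, g, h}); total cost 7 + 2 = 9.
The greedy pick Iris, Comet, Harbor costs 11; no covering selection beats 9.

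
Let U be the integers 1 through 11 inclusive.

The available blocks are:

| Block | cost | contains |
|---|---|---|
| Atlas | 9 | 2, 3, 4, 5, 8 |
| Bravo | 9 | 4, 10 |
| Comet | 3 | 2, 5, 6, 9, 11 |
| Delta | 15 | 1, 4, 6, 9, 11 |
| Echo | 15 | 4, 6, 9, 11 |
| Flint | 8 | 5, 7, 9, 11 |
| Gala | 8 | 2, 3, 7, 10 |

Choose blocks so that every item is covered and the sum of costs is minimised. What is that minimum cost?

Atlas, Delta, Gala together cover every item (Atlas ∪ Delta ∪ Gala = {1, 2, 3, 4, 5, 6, 7, 8, 9, 10, 11}); total cost 9 + 15 + 8 = 32.
The greedy pick Comet, Gala, Atlas, Delta costs 35; no covering selection beats 32.

32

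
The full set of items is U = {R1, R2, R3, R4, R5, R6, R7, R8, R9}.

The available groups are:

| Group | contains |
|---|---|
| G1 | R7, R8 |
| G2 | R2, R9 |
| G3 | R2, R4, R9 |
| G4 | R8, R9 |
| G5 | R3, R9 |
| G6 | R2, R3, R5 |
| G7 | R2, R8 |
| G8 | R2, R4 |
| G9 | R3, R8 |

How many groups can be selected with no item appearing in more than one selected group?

3

G1, G5, G8 are pairwise disjoint (G1={R7,R8}; G5={R3,R9}; G8={R2,R4}).
Every remaining group overlaps one of these, and no 4 of the listed groups are pairwise disjoint, so 3 is the maximum.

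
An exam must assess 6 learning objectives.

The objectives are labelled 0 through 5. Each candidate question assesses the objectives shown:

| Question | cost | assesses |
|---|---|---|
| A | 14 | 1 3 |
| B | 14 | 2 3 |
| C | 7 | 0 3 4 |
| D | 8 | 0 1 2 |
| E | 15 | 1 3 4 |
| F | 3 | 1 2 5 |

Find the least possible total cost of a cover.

C, F together cover every objective (C ∪ F = {0, 1, 2, 3, 4, 5}); total cost 7 + 3 = 10.
No covering selection has total cost below 10.

10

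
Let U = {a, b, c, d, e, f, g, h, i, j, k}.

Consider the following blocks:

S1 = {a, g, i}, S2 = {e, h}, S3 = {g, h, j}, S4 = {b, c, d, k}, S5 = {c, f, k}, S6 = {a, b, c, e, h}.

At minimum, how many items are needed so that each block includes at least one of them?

Take T = {a, h, k}. Each listed block contains at least one of these, so T is a hitting set of size 3.
The blocks S1, S2, S4 are pairwise disjoint, so any hitting set needs a separate item for each — at least 3. Hence 3 is optimal.

3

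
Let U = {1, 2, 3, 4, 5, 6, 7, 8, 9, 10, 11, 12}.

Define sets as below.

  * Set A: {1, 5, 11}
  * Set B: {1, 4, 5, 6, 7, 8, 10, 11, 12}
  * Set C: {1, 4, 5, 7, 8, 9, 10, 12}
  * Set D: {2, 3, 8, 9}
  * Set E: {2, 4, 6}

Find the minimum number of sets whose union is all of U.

B and D cover everything between them: the union {1, 2, 3, 4, 5, 6, 7, 8, 9, 10, 11, 12} is all of U.
No single set has all 12 elements (the largest, B, has 9), so 2 is optimal.

2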